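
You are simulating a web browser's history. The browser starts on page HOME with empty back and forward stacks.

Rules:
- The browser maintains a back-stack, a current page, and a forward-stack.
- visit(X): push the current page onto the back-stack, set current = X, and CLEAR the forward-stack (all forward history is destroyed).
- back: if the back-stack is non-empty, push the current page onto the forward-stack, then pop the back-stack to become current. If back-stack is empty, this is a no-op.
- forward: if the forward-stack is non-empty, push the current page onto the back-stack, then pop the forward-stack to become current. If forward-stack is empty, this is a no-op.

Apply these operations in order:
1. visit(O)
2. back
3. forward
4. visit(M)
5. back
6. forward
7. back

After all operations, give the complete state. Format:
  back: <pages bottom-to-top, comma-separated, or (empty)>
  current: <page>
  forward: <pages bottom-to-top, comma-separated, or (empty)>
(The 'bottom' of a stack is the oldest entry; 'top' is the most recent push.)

After 1 (visit(O)): cur=O back=1 fwd=0
After 2 (back): cur=HOME back=0 fwd=1
After 3 (forward): cur=O back=1 fwd=0
After 4 (visit(M)): cur=M back=2 fwd=0
After 5 (back): cur=O back=1 fwd=1
After 6 (forward): cur=M back=2 fwd=0
After 7 (back): cur=O back=1 fwd=1

Answer: back: HOME
current: O
forward: M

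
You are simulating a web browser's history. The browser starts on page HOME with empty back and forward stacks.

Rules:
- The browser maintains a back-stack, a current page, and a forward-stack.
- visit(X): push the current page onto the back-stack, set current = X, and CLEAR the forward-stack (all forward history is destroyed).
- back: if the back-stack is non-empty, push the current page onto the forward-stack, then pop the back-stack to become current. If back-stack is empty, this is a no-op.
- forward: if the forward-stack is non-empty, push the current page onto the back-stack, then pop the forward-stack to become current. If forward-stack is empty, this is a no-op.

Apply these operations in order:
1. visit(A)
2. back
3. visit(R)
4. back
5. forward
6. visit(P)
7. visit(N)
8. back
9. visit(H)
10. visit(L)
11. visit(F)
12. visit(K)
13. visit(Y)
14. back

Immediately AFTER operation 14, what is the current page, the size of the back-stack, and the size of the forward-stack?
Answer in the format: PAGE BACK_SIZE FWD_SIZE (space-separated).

After 1 (visit(A)): cur=A back=1 fwd=0
After 2 (back): cur=HOME back=0 fwd=1
After 3 (visit(R)): cur=R back=1 fwd=0
After 4 (back): cur=HOME back=0 fwd=1
After 5 (forward): cur=R back=1 fwd=0
After 6 (visit(P)): cur=P back=2 fwd=0
After 7 (visit(N)): cur=N back=3 fwd=0
After 8 (back): cur=P back=2 fwd=1
After 9 (visit(H)): cur=H back=3 fwd=0
After 10 (visit(L)): cur=L back=4 fwd=0
After 11 (visit(F)): cur=F back=5 fwd=0
After 12 (visit(K)): cur=K back=6 fwd=0
After 13 (visit(Y)): cur=Y back=7 fwd=0
After 14 (back): cur=K back=6 fwd=1

K 6 1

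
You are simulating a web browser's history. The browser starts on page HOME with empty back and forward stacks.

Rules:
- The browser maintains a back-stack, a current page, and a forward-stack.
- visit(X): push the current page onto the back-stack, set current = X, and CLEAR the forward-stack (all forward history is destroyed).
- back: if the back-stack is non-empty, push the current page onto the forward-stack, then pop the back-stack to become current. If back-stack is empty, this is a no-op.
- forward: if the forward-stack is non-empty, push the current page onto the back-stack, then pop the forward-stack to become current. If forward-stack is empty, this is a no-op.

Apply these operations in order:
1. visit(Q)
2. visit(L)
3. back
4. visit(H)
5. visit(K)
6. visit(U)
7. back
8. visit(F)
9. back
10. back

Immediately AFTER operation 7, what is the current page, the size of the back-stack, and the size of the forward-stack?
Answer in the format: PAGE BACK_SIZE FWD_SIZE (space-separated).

After 1 (visit(Q)): cur=Q back=1 fwd=0
After 2 (visit(L)): cur=L back=2 fwd=0
After 3 (back): cur=Q back=1 fwd=1
After 4 (visit(H)): cur=H back=2 fwd=0
After 5 (visit(K)): cur=K back=3 fwd=0
After 6 (visit(U)): cur=U back=4 fwd=0
After 7 (back): cur=K back=3 fwd=1

K 3 1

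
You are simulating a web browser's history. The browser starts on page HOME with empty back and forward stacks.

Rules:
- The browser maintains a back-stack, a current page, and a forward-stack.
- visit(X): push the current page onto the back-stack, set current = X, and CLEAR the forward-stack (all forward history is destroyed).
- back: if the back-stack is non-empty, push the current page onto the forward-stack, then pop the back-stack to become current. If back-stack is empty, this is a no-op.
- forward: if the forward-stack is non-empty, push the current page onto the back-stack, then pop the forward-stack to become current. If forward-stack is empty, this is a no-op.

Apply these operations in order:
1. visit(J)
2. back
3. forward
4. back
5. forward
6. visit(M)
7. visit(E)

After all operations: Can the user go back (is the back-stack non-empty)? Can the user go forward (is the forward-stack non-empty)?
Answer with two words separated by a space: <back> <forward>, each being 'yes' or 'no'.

Answer: yes no

Derivation:
After 1 (visit(J)): cur=J back=1 fwd=0
After 2 (back): cur=HOME back=0 fwd=1
After 3 (forward): cur=J back=1 fwd=0
After 4 (back): cur=HOME back=0 fwd=1
After 5 (forward): cur=J back=1 fwd=0
After 6 (visit(M)): cur=M back=2 fwd=0
After 7 (visit(E)): cur=E back=3 fwd=0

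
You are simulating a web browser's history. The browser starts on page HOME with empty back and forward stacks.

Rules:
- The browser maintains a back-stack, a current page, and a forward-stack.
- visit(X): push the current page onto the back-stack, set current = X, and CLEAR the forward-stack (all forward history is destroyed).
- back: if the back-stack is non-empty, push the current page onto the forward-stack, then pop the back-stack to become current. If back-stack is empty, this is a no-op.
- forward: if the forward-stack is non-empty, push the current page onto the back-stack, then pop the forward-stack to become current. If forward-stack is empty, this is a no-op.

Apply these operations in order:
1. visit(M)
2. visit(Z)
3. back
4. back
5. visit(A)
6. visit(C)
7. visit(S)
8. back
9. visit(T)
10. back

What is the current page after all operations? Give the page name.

After 1 (visit(M)): cur=M back=1 fwd=0
After 2 (visit(Z)): cur=Z back=2 fwd=0
After 3 (back): cur=M back=1 fwd=1
After 4 (back): cur=HOME back=0 fwd=2
After 5 (visit(A)): cur=A back=1 fwd=0
After 6 (visit(C)): cur=C back=2 fwd=0
After 7 (visit(S)): cur=S back=3 fwd=0
After 8 (back): cur=C back=2 fwd=1
After 9 (visit(T)): cur=T back=3 fwd=0
After 10 (back): cur=C back=2 fwd=1

Answer: C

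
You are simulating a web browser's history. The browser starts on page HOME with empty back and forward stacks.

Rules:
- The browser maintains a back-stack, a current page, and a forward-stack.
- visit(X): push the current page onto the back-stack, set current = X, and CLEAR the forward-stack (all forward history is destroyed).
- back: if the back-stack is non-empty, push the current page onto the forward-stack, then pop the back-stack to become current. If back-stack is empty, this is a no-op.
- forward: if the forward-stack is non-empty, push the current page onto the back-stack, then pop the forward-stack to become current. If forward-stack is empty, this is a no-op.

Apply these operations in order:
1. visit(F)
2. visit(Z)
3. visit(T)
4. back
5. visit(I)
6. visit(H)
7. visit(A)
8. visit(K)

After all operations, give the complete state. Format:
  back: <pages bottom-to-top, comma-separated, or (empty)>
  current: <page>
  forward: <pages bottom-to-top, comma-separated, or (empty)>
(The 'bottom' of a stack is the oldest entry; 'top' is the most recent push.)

Answer: back: HOME,F,Z,I,H,A
current: K
forward: (empty)

Derivation:
After 1 (visit(F)): cur=F back=1 fwd=0
After 2 (visit(Z)): cur=Z back=2 fwd=0
After 3 (visit(T)): cur=T back=3 fwd=0
After 4 (back): cur=Z back=2 fwd=1
After 5 (visit(I)): cur=I back=3 fwd=0
After 6 (visit(H)): cur=H back=4 fwd=0
After 7 (visit(A)): cur=A back=5 fwd=0
After 8 (visit(K)): cur=K back=6 fwd=0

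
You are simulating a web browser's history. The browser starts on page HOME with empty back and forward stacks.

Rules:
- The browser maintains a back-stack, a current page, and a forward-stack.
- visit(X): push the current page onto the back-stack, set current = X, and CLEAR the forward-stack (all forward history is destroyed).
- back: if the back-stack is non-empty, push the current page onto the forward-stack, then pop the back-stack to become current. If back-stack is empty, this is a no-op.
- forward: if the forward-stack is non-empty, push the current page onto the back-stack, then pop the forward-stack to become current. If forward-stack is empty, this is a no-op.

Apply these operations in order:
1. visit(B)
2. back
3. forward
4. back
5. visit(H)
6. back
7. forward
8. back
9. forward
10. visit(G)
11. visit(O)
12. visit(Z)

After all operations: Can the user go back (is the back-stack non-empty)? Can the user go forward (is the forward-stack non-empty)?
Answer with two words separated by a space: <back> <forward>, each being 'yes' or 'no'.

After 1 (visit(B)): cur=B back=1 fwd=0
After 2 (back): cur=HOME back=0 fwd=1
After 3 (forward): cur=B back=1 fwd=0
After 4 (back): cur=HOME back=0 fwd=1
After 5 (visit(H)): cur=H back=1 fwd=0
After 6 (back): cur=HOME back=0 fwd=1
After 7 (forward): cur=H back=1 fwd=0
After 8 (back): cur=HOME back=0 fwd=1
After 9 (forward): cur=H back=1 fwd=0
After 10 (visit(G)): cur=G back=2 fwd=0
After 11 (visit(O)): cur=O back=3 fwd=0
After 12 (visit(Z)): cur=Z back=4 fwd=0

Answer: yes no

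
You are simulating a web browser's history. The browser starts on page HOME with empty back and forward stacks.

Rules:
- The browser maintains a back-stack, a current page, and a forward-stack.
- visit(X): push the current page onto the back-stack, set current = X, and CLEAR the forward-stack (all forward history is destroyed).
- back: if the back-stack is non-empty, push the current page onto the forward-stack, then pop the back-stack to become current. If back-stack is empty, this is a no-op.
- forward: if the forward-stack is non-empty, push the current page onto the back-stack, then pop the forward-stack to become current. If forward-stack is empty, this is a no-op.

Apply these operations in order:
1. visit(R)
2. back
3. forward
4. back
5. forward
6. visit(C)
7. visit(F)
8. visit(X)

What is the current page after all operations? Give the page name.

Answer: X

Derivation:
After 1 (visit(R)): cur=R back=1 fwd=0
After 2 (back): cur=HOME back=0 fwd=1
After 3 (forward): cur=R back=1 fwd=0
After 4 (back): cur=HOME back=0 fwd=1
After 5 (forward): cur=R back=1 fwd=0
After 6 (visit(C)): cur=C back=2 fwd=0
After 7 (visit(F)): cur=F back=3 fwd=0
After 8 (visit(X)): cur=X back=4 fwd=0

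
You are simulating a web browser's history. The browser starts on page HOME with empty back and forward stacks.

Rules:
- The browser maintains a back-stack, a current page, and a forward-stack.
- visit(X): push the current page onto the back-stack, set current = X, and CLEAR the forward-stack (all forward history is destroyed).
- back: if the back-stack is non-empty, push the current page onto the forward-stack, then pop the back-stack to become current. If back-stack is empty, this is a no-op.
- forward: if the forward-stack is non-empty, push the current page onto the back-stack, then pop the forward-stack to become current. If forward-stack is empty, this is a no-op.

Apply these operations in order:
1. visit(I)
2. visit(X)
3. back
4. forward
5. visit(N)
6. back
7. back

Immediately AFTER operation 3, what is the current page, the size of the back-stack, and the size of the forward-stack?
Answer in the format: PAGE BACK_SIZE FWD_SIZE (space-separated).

After 1 (visit(I)): cur=I back=1 fwd=0
After 2 (visit(X)): cur=X back=2 fwd=0
After 3 (back): cur=I back=1 fwd=1

I 1 1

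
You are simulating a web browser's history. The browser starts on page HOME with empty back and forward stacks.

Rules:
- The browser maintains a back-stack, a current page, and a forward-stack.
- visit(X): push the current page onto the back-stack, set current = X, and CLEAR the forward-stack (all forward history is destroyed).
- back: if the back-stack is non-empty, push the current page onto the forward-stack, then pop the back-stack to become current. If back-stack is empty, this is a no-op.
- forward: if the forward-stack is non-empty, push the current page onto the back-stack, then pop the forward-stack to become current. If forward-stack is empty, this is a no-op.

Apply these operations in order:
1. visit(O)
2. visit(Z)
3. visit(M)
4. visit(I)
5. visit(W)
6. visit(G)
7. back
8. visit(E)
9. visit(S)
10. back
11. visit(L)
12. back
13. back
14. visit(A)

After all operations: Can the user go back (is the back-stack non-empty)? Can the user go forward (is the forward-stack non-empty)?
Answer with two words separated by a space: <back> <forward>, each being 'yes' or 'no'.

Answer: yes no

Derivation:
After 1 (visit(O)): cur=O back=1 fwd=0
After 2 (visit(Z)): cur=Z back=2 fwd=0
After 3 (visit(M)): cur=M back=3 fwd=0
After 4 (visit(I)): cur=I back=4 fwd=0
After 5 (visit(W)): cur=W back=5 fwd=0
After 6 (visit(G)): cur=G back=6 fwd=0
After 7 (back): cur=W back=5 fwd=1
After 8 (visit(E)): cur=E back=6 fwd=0
After 9 (visit(S)): cur=S back=7 fwd=0
After 10 (back): cur=E back=6 fwd=1
After 11 (visit(L)): cur=L back=7 fwd=0
After 12 (back): cur=E back=6 fwd=1
After 13 (back): cur=W back=5 fwd=2
After 14 (visit(A)): cur=A back=6 fwd=0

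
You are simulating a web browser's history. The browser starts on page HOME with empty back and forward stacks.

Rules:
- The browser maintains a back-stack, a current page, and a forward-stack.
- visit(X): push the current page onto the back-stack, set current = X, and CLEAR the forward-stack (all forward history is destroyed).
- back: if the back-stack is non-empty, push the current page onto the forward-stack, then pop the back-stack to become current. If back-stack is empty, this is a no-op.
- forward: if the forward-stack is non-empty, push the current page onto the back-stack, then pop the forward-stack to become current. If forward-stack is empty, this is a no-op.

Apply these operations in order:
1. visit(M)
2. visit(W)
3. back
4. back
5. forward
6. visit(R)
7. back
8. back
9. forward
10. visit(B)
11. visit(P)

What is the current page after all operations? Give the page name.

After 1 (visit(M)): cur=M back=1 fwd=0
After 2 (visit(W)): cur=W back=2 fwd=0
After 3 (back): cur=M back=1 fwd=1
After 4 (back): cur=HOME back=0 fwd=2
After 5 (forward): cur=M back=1 fwd=1
After 6 (visit(R)): cur=R back=2 fwd=0
After 7 (back): cur=M back=1 fwd=1
After 8 (back): cur=HOME back=0 fwd=2
After 9 (forward): cur=M back=1 fwd=1
After 10 (visit(B)): cur=B back=2 fwd=0
After 11 (visit(P)): cur=P back=3 fwd=0

Answer: P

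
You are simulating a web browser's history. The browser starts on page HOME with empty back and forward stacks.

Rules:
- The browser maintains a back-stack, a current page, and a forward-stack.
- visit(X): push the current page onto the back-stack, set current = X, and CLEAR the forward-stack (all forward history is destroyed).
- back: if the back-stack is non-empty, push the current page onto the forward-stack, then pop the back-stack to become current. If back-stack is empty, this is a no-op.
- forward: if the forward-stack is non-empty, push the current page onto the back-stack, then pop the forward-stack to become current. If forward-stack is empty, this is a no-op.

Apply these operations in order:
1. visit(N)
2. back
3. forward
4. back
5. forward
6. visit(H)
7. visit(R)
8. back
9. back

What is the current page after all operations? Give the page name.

Answer: N

Derivation:
After 1 (visit(N)): cur=N back=1 fwd=0
After 2 (back): cur=HOME back=0 fwd=1
After 3 (forward): cur=N back=1 fwd=0
After 4 (back): cur=HOME back=0 fwd=1
After 5 (forward): cur=N back=1 fwd=0
After 6 (visit(H)): cur=H back=2 fwd=0
After 7 (visit(R)): cur=R back=3 fwd=0
After 8 (back): cur=H back=2 fwd=1
After 9 (back): cur=N back=1 fwd=2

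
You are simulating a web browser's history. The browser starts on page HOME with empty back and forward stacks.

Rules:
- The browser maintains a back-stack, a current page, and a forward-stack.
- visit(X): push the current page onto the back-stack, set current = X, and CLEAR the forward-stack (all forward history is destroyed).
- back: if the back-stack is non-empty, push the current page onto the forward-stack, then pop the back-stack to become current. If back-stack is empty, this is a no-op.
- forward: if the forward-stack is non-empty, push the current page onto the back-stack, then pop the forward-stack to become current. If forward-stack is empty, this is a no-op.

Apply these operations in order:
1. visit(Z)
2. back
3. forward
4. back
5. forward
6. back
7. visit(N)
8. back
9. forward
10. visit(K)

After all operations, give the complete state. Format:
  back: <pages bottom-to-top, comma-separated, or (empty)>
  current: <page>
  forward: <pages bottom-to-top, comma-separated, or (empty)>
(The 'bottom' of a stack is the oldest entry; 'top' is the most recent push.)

After 1 (visit(Z)): cur=Z back=1 fwd=0
After 2 (back): cur=HOME back=0 fwd=1
After 3 (forward): cur=Z back=1 fwd=0
After 4 (back): cur=HOME back=0 fwd=1
After 5 (forward): cur=Z back=1 fwd=0
After 6 (back): cur=HOME back=0 fwd=1
After 7 (visit(N)): cur=N back=1 fwd=0
After 8 (back): cur=HOME back=0 fwd=1
After 9 (forward): cur=N back=1 fwd=0
After 10 (visit(K)): cur=K back=2 fwd=0

Answer: back: HOME,N
current: K
forward: (empty)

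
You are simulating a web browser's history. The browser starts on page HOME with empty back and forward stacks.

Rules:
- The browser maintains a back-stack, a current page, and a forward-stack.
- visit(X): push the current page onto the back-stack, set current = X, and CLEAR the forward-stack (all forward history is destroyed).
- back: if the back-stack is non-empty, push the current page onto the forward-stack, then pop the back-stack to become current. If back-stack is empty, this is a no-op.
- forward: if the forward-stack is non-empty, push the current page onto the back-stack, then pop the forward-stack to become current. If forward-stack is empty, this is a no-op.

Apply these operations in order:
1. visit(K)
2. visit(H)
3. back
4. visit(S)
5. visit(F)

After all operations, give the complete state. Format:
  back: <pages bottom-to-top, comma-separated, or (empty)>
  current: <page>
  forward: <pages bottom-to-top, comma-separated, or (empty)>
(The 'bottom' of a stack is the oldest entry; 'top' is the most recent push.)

After 1 (visit(K)): cur=K back=1 fwd=0
After 2 (visit(H)): cur=H back=2 fwd=0
After 3 (back): cur=K back=1 fwd=1
After 4 (visit(S)): cur=S back=2 fwd=0
After 5 (visit(F)): cur=F back=3 fwd=0

Answer: back: HOME,K,S
current: F
forward: (empty)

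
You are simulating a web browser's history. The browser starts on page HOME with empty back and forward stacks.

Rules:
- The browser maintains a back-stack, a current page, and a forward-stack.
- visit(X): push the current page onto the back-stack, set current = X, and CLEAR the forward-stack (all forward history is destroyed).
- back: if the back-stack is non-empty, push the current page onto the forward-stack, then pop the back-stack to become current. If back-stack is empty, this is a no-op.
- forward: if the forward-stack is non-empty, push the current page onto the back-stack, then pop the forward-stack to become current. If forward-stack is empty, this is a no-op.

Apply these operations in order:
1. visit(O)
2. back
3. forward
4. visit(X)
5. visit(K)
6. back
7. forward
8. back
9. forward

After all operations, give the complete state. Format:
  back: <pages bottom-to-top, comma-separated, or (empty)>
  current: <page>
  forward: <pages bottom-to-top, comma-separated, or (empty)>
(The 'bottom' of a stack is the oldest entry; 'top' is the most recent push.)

After 1 (visit(O)): cur=O back=1 fwd=0
After 2 (back): cur=HOME back=0 fwd=1
After 3 (forward): cur=O back=1 fwd=0
After 4 (visit(X)): cur=X back=2 fwd=0
After 5 (visit(K)): cur=K back=3 fwd=0
After 6 (back): cur=X back=2 fwd=1
After 7 (forward): cur=K back=3 fwd=0
After 8 (back): cur=X back=2 fwd=1
After 9 (forward): cur=K back=3 fwd=0

Answer: back: HOME,O,X
current: K
forward: (empty)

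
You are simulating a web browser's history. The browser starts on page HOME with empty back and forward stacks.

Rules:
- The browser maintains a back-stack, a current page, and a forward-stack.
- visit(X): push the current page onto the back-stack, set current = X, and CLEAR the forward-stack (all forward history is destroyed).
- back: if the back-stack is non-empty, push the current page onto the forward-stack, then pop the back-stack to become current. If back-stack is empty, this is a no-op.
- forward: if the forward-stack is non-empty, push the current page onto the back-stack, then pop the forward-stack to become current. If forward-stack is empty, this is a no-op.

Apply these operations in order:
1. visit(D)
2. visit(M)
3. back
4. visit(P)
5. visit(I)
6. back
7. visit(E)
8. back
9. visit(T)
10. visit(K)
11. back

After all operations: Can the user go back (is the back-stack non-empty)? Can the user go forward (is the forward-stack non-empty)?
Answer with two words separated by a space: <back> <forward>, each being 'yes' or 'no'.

After 1 (visit(D)): cur=D back=1 fwd=0
After 2 (visit(M)): cur=M back=2 fwd=0
After 3 (back): cur=D back=1 fwd=1
After 4 (visit(P)): cur=P back=2 fwd=0
After 5 (visit(I)): cur=I back=3 fwd=0
After 6 (back): cur=P back=2 fwd=1
After 7 (visit(E)): cur=E back=3 fwd=0
After 8 (back): cur=P back=2 fwd=1
After 9 (visit(T)): cur=T back=3 fwd=0
After 10 (visit(K)): cur=K back=4 fwd=0
After 11 (back): cur=T back=3 fwd=1

Answer: yes yes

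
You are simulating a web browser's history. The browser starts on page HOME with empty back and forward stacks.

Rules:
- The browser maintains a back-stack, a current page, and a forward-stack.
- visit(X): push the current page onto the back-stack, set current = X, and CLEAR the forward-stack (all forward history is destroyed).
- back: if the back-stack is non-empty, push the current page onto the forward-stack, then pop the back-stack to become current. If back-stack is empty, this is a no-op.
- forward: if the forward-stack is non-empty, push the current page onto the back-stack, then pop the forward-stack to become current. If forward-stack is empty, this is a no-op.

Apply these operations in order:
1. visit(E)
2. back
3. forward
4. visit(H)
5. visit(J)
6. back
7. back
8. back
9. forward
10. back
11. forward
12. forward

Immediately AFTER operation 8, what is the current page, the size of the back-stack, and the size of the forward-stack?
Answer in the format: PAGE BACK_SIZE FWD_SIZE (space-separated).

After 1 (visit(E)): cur=E back=1 fwd=0
After 2 (back): cur=HOME back=0 fwd=1
After 3 (forward): cur=E back=1 fwd=0
After 4 (visit(H)): cur=H back=2 fwd=0
After 5 (visit(J)): cur=J back=3 fwd=0
After 6 (back): cur=H back=2 fwd=1
After 7 (back): cur=E back=1 fwd=2
After 8 (back): cur=HOME back=0 fwd=3

HOME 0 3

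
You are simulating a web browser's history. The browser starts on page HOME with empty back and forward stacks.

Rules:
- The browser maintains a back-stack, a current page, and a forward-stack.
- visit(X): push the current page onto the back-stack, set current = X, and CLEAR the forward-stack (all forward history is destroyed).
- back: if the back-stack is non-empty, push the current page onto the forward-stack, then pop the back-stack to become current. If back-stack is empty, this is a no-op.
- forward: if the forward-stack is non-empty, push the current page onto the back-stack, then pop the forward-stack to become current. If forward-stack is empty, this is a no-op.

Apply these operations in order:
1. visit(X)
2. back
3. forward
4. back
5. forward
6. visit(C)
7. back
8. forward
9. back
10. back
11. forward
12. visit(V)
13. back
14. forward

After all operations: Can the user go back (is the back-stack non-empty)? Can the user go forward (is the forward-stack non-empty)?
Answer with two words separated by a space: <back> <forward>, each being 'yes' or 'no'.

After 1 (visit(X)): cur=X back=1 fwd=0
After 2 (back): cur=HOME back=0 fwd=1
After 3 (forward): cur=X back=1 fwd=0
After 4 (back): cur=HOME back=0 fwd=1
After 5 (forward): cur=X back=1 fwd=0
After 6 (visit(C)): cur=C back=2 fwd=0
After 7 (back): cur=X back=1 fwd=1
After 8 (forward): cur=C back=2 fwd=0
After 9 (back): cur=X back=1 fwd=1
After 10 (back): cur=HOME back=0 fwd=2
After 11 (forward): cur=X back=1 fwd=1
After 12 (visit(V)): cur=V back=2 fwd=0
After 13 (back): cur=X back=1 fwd=1
After 14 (forward): cur=V back=2 fwd=0

Answer: yes no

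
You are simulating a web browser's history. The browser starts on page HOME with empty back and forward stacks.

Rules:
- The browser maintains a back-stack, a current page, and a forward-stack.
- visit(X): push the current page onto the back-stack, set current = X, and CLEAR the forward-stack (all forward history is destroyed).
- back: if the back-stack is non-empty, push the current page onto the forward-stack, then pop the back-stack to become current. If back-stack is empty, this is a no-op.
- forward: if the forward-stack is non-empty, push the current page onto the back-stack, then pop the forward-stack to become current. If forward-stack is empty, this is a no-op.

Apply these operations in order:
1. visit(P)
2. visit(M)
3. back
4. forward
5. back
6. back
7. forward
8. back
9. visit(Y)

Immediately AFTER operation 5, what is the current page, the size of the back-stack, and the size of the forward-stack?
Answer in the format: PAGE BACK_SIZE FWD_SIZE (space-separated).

After 1 (visit(P)): cur=P back=1 fwd=0
After 2 (visit(M)): cur=M back=2 fwd=0
After 3 (back): cur=P back=1 fwd=1
After 4 (forward): cur=M back=2 fwd=0
After 5 (back): cur=P back=1 fwd=1

P 1 1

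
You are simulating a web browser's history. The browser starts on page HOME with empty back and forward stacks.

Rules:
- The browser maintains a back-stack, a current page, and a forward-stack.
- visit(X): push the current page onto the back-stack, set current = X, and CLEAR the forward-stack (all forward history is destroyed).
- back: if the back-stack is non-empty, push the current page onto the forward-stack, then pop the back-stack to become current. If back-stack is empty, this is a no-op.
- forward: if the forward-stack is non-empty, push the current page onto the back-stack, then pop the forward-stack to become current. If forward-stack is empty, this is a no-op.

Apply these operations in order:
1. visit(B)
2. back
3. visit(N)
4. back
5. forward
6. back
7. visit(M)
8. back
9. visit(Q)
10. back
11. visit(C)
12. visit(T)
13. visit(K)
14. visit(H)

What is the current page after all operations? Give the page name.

Answer: H

Derivation:
After 1 (visit(B)): cur=B back=1 fwd=0
After 2 (back): cur=HOME back=0 fwd=1
After 3 (visit(N)): cur=N back=1 fwd=0
After 4 (back): cur=HOME back=0 fwd=1
After 5 (forward): cur=N back=1 fwd=0
After 6 (back): cur=HOME back=0 fwd=1
After 7 (visit(M)): cur=M back=1 fwd=0
After 8 (back): cur=HOME back=0 fwd=1
After 9 (visit(Q)): cur=Q back=1 fwd=0
After 10 (back): cur=HOME back=0 fwd=1
After 11 (visit(C)): cur=C back=1 fwd=0
After 12 (visit(T)): cur=T back=2 fwd=0
After 13 (visit(K)): cur=K back=3 fwd=0
After 14 (visit(H)): cur=H back=4 fwd=0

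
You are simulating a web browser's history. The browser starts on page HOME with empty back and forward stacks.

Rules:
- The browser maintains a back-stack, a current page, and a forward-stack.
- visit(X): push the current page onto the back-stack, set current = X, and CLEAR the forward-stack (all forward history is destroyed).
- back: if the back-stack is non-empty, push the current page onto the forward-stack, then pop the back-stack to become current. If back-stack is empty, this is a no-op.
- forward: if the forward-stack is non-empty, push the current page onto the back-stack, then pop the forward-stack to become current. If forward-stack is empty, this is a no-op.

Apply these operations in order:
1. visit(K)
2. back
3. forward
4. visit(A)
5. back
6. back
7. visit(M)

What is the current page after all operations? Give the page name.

After 1 (visit(K)): cur=K back=1 fwd=0
After 2 (back): cur=HOME back=0 fwd=1
After 3 (forward): cur=K back=1 fwd=0
After 4 (visit(A)): cur=A back=2 fwd=0
After 5 (back): cur=K back=1 fwd=1
After 6 (back): cur=HOME back=0 fwd=2
After 7 (visit(M)): cur=M back=1 fwd=0

Answer: M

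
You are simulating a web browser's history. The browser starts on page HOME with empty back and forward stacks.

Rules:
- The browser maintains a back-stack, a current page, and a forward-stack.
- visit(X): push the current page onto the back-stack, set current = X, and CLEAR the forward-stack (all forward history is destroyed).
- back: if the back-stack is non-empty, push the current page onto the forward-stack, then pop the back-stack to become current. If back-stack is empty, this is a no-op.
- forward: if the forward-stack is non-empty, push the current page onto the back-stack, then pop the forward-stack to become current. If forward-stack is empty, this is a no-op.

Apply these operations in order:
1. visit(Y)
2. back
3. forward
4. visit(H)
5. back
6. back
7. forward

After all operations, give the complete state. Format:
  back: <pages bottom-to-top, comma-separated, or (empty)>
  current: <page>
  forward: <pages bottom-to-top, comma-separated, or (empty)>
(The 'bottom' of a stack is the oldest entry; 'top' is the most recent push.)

Answer: back: HOME
current: Y
forward: H

Derivation:
After 1 (visit(Y)): cur=Y back=1 fwd=0
After 2 (back): cur=HOME back=0 fwd=1
After 3 (forward): cur=Y back=1 fwd=0
After 4 (visit(H)): cur=H back=2 fwd=0
After 5 (back): cur=Y back=1 fwd=1
After 6 (back): cur=HOME back=0 fwd=2
After 7 (forward): cur=Y back=1 fwd=1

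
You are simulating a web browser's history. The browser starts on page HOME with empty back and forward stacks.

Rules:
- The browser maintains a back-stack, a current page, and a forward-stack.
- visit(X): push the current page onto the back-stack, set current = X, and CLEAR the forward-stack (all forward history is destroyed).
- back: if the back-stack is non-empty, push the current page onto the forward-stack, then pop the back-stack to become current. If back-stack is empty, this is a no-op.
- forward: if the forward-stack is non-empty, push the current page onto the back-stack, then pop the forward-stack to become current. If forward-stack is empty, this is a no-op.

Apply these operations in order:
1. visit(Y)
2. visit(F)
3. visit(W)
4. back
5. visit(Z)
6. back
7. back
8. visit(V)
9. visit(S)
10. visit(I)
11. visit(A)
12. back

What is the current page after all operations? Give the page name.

Answer: I

Derivation:
After 1 (visit(Y)): cur=Y back=1 fwd=0
After 2 (visit(F)): cur=F back=2 fwd=0
After 3 (visit(W)): cur=W back=3 fwd=0
After 4 (back): cur=F back=2 fwd=1
After 5 (visit(Z)): cur=Z back=3 fwd=0
After 6 (back): cur=F back=2 fwd=1
After 7 (back): cur=Y back=1 fwd=2
After 8 (visit(V)): cur=V back=2 fwd=0
After 9 (visit(S)): cur=S back=3 fwd=0
After 10 (visit(I)): cur=I back=4 fwd=0
After 11 (visit(A)): cur=A back=5 fwd=0
After 12 (back): cur=I back=4 fwd=1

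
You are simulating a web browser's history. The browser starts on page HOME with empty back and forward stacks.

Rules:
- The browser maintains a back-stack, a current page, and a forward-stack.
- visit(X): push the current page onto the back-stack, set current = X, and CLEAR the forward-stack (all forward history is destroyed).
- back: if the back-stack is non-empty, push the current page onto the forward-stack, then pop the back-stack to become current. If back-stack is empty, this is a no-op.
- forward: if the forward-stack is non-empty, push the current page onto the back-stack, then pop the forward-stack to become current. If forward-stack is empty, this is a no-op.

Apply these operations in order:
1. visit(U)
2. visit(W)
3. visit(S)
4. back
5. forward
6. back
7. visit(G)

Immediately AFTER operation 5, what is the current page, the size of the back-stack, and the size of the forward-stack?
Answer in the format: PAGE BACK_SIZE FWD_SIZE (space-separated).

After 1 (visit(U)): cur=U back=1 fwd=0
After 2 (visit(W)): cur=W back=2 fwd=0
After 3 (visit(S)): cur=S back=3 fwd=0
After 4 (back): cur=W back=2 fwd=1
After 5 (forward): cur=S back=3 fwd=0

S 3 0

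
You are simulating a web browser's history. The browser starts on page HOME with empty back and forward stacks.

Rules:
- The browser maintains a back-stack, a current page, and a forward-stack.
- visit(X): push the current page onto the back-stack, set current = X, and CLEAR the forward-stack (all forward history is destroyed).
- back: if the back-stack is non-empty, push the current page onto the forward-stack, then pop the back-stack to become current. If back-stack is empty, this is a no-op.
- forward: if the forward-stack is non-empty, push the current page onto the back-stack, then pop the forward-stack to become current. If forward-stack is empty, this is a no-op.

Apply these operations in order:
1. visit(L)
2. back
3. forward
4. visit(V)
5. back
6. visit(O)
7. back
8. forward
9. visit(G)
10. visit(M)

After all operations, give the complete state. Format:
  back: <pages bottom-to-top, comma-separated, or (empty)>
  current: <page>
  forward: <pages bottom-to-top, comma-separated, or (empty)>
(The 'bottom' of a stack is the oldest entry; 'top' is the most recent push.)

Answer: back: HOME,L,O,G
current: M
forward: (empty)

Derivation:
After 1 (visit(L)): cur=L back=1 fwd=0
After 2 (back): cur=HOME back=0 fwd=1
After 3 (forward): cur=L back=1 fwd=0
After 4 (visit(V)): cur=V back=2 fwd=0
After 5 (back): cur=L back=1 fwd=1
After 6 (visit(O)): cur=O back=2 fwd=0
After 7 (back): cur=L back=1 fwd=1
After 8 (forward): cur=O back=2 fwd=0
After 9 (visit(G)): cur=G back=3 fwd=0
After 10 (visit(M)): cur=M back=4 fwd=0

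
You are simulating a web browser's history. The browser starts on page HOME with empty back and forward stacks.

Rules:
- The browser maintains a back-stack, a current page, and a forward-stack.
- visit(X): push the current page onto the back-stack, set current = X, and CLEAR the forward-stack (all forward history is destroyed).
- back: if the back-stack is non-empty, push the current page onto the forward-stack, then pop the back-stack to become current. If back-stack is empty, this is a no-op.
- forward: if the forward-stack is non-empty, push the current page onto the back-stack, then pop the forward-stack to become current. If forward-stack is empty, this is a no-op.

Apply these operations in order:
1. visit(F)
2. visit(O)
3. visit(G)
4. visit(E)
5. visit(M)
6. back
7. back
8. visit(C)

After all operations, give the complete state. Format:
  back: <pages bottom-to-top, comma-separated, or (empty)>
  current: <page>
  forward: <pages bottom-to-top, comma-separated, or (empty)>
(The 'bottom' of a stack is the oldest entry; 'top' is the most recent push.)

Answer: back: HOME,F,O,G
current: C
forward: (empty)

Derivation:
After 1 (visit(F)): cur=F back=1 fwd=0
After 2 (visit(O)): cur=O back=2 fwd=0
After 3 (visit(G)): cur=G back=3 fwd=0
After 4 (visit(E)): cur=E back=4 fwd=0
After 5 (visit(M)): cur=M back=5 fwd=0
After 6 (back): cur=E back=4 fwd=1
After 7 (back): cur=G back=3 fwd=2
After 8 (visit(C)): cur=C back=4 fwd=0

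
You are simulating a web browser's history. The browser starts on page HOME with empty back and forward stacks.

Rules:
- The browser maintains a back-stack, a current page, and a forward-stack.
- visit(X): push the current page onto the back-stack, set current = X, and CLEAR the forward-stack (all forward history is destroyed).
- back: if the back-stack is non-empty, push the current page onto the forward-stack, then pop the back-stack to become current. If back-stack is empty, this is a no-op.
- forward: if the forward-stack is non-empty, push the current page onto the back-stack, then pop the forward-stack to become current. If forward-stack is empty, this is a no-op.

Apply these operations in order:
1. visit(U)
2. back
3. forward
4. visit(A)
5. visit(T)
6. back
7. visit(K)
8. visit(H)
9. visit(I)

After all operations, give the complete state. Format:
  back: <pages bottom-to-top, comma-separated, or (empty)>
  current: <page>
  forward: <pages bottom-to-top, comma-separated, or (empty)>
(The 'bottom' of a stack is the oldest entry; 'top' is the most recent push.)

After 1 (visit(U)): cur=U back=1 fwd=0
After 2 (back): cur=HOME back=0 fwd=1
After 3 (forward): cur=U back=1 fwd=0
After 4 (visit(A)): cur=A back=2 fwd=0
After 5 (visit(T)): cur=T back=3 fwd=0
After 6 (back): cur=A back=2 fwd=1
After 7 (visit(K)): cur=K back=3 fwd=0
After 8 (visit(H)): cur=H back=4 fwd=0
After 9 (visit(I)): cur=I back=5 fwd=0

Answer: back: HOME,U,A,K,H
current: I
forward: (empty)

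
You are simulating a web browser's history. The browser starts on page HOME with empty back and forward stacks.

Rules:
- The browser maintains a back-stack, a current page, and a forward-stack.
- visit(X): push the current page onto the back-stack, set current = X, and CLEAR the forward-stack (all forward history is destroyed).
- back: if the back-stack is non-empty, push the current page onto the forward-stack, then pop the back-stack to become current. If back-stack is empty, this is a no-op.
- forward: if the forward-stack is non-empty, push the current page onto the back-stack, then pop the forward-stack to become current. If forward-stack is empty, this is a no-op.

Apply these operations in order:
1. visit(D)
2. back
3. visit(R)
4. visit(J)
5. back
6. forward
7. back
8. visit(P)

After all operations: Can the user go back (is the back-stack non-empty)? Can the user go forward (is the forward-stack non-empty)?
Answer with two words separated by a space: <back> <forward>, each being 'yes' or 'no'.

After 1 (visit(D)): cur=D back=1 fwd=0
After 2 (back): cur=HOME back=0 fwd=1
After 3 (visit(R)): cur=R back=1 fwd=0
After 4 (visit(J)): cur=J back=2 fwd=0
After 5 (back): cur=R back=1 fwd=1
After 6 (forward): cur=J back=2 fwd=0
After 7 (back): cur=R back=1 fwd=1
After 8 (visit(P)): cur=P back=2 fwd=0

Answer: yes no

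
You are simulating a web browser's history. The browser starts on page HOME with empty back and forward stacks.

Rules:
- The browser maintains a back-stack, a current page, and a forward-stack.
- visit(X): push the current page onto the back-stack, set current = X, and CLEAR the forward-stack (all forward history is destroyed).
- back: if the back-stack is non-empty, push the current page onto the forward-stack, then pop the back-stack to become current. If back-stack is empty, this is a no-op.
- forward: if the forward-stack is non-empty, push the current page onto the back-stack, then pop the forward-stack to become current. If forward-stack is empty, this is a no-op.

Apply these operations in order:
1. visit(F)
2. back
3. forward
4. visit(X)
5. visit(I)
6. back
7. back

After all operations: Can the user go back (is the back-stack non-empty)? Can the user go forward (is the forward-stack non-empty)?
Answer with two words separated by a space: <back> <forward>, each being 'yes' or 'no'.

After 1 (visit(F)): cur=F back=1 fwd=0
After 2 (back): cur=HOME back=0 fwd=1
After 3 (forward): cur=F back=1 fwd=0
After 4 (visit(X)): cur=X back=2 fwd=0
After 5 (visit(I)): cur=I back=3 fwd=0
After 6 (back): cur=X back=2 fwd=1
After 7 (back): cur=F back=1 fwd=2

Answer: yes yes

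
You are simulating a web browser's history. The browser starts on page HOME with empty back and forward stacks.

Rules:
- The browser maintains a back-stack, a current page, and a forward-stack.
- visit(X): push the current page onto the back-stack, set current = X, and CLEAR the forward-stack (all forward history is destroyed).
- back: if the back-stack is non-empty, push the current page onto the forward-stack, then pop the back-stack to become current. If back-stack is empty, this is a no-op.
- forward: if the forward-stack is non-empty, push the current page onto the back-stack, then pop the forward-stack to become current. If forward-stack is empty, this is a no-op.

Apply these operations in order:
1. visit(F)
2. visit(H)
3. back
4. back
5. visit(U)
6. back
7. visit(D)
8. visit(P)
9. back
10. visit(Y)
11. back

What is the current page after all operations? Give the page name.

Answer: D

Derivation:
After 1 (visit(F)): cur=F back=1 fwd=0
After 2 (visit(H)): cur=H back=2 fwd=0
After 3 (back): cur=F back=1 fwd=1
After 4 (back): cur=HOME back=0 fwd=2
After 5 (visit(U)): cur=U back=1 fwd=0
After 6 (back): cur=HOME back=0 fwd=1
After 7 (visit(D)): cur=D back=1 fwd=0
After 8 (visit(P)): cur=P back=2 fwd=0
After 9 (back): cur=D back=1 fwd=1
After 10 (visit(Y)): cur=Y back=2 fwd=0
After 11 (back): cur=D back=1 fwd=1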